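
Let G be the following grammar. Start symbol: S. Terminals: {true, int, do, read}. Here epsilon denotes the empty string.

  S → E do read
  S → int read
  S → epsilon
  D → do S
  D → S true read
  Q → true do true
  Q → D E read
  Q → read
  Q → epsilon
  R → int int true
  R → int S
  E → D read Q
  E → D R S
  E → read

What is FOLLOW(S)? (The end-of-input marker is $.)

FIRST(R): from R→int int true we get {int}; from R→int S we get {int}. So FIRST(R) = {int}.
FIRST(S): from S→E do read we get {do, int, read, true}; from S→int read we get {int}; from S→epsilon we get {epsilon}. So FIRST(S) = {epsilon, do, int, read, true}.
FIRST(D): from D→do S we get {do}; from D→S true read we get {do, int, read, true}. So FIRST(D) = {do, int, read, true}.
FIRST(Q): from Q→true do true we get {true}; from Q→D E read we get {do, int, read, true}; from Q→read we get {read}; from Q→epsilon we get {epsilon}. So FIRST(Q) = {epsilon, do, int, read, true}.
FIRST(E): from E→D read Q we get {do, int, read, true}; from E→D R S we get {do, int, read, true}; from E→read we get {read}. So FIRST(E) = {do, int, read, true}.
FOLLOW(S) includes $ since S is the start symbol.
FOLLOW(D): in Q→D E read, D is followed by E read with FIRST {do, int, read, true}; in E→D read Q, D is followed by read Q with FIRST {read}; in E→D R S, D is followed by R S with FIRST {int}. Thus FOLLOW(D) = {do, int, read, true}.
FOLLOW(E): in S→E do read, E is followed by do read with FIRST {do}; in Q→D E read, E is followed by read with FIRST {read}. Thus FOLLOW(E) = {do, read}.
FOLLOW(Q): in E→D read Q, the suffix after Q is empty, so FOLLOW(Q) ⊇ FOLLOW(E) = {do, read}. Thus FOLLOW(Q) = {do, read}.
FOLLOW(R): in E→D R S, R is followed by S with FIRST {epsilon, do, int, read, true}; in E→D R S, the suffix after R is nullable, so FOLLOW(R) ⊇ FOLLOW(E) = {do, read}. Thus FOLLOW(R) = {do, int, read, true}.
FOLLOW(S): in D→do S, the suffix after S is empty, so FOLLOW(S) ⊇ FOLLOW(D) = {do, int, read, true}; in D→S true read, S is followed by true read with FIRST {true}; in R→int S, the suffix after S is empty, so FOLLOW(S) ⊇ FOLLOW(R) = {do, int, read, true}; in E→D R S, the suffix after S is empty, so FOLLOW(S) ⊇ FOLLOW(E) = {do, read}. Thus FOLLOW(S) = {$, do, int, read, true}.

{$, do, int, read, true}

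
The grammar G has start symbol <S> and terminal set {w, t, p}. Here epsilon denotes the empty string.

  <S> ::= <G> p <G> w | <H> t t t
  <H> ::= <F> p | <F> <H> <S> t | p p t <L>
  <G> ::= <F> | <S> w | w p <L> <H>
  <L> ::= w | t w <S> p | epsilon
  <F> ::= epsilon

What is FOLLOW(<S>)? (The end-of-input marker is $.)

{$, p, t, w}

FIRST(<L>) = {epsilon, t, w}
FIRST(<F>) = {epsilon}
FIRST(<H>) = {p}  (via <F> p, <F> <H> <S> t)
FIRST(<S>) = {p, w}  (via <G> p <G> w, <H> t t t)
FIRST(<G>) = {epsilon, p, w}  (via <F>, <S> w)
FOLLOW(<S>) includes $ since <S> is the start symbol.
FOLLOW(<S>): in <H>::=<F> <H> <S> t, <S> is followed by t with FIRST {t}; in <G>::=<S> w, <S> is followed by w with FIRST {w}; in <L>::=t w <S> p, <S> is followed by p with FIRST {p}. Thus FOLLOW(<S>) = {$, p, t, w}.
FOLLOW(<G>): in <S>::=<G> p <G> w (occurrence 1), <G> is followed by p <G> w with FIRST {p}; in <S>::=<G> p <G> w (occurrence 2), <G> is followed by w with FIRST {w}. Thus FOLLOW(<G>) = {p, w}.
FOLLOW(<H>): in <S>::=<H> t t t, <H> is followed by t t t with FIRST {t}; in <H>::=<F> <H> <S> t, <H> is followed by <S> t with FIRST {p, w}; in <G>::=w p <L> <H>, the suffix after <H> is empty, so FOLLOW(<H>) ⊇ FOLLOW(<G>) = {p, w}. Thus FOLLOW(<H>) = {p, t, w}.
FOLLOW(<L>): in <H>::=p p t <L>, the suffix after <L> is empty, so FOLLOW(<L>) ⊇ FOLLOW(<H>) = {p, t, w}; in <G>::=w p <L> <H>, <L> is followed by <H> with FIRST {p}. Thus FOLLOW(<L>) = {p, t, w}.
FOLLOW(<F>): in <H>::=<F> p, <F> is followed by p with FIRST {p}; in <H>::=<F> <H> <S> t, <F> is followed by <H> <S> t with FIRST {p}; in <G>::=<F>, the suffix after <F> is empty, so FOLLOW(<F>) ⊇ FOLLOW(<G>) = {p, w}. Thus FOLLOW(<F>) = {p, w}.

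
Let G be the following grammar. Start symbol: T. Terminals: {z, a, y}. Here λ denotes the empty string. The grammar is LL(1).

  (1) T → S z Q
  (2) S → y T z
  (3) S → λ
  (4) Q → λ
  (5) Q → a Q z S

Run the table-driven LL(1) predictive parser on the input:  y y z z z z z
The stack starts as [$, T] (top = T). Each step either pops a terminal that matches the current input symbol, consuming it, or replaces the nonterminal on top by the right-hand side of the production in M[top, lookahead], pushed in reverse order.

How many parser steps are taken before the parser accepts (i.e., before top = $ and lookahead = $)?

      Stack                Input            Action
   1  $ T                  y y z z z z z $  expand T → S z Q
   2  $ Q z S              y y z z z z z $  expand S → y T z
   3  $ Q z z T y          y y z z z z z $  match y
   4  $ Q z z T            y z z z z z $    expand T → S z Q
   5  $ Q z z Q z S        y z z z z z $    expand S → y T z
   6  $ Q z z Q z z T y    y z z z z z $    match y
   7  $ Q z z Q z z T      z z z z z $      expand T → S z Q
   8  $ Q z z Q z z Q z S  z z z z z $      expand S → λ
   9  $ Q z z Q z z Q z    z z z z z $      match z
  10  $ Q z z Q z z Q      z z z z $        expand Q → λ
  11  $ Q z z Q z z        z z z z $        match z
  12  $ Q z z Q z          z z z $          match z
  13  $ Q z z Q            z z $            expand Q → λ
  14  $ Q z z              z z $            match z
  15  $ Q z                z $              match z
  16  $ Q                  $                expand Q → λ
Accept reached after 16 steps.

16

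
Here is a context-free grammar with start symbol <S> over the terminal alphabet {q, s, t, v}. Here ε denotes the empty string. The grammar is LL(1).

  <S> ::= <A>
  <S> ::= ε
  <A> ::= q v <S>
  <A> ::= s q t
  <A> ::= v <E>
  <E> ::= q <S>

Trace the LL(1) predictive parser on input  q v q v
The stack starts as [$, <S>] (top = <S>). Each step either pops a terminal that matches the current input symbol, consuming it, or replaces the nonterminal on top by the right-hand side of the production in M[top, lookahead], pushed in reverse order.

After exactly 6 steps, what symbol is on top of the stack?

q

     Stack      Input      Action
  1  $ <S>      q v q v $  expand <S> ::= <A>
  2  $ <A>      q v q v $  expand <A> ::= q v <S>
  3  $ <S> v q  q v q v $  match q
  4  $ <S> v    v q v $    match v
  5  $ <S>      q v $      expand <S> ::= <A>
  6  $ <A>      q v $      expand <A> ::= q v <S>
Stack after step 6: $ <S> v q (top = q).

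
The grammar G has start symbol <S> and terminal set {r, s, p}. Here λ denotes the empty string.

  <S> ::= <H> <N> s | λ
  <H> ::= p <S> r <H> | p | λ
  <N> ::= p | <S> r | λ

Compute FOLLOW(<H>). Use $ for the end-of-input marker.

FIRST(<H>): from <H>::=p <S> r <H> we get {p}; from <H>::=p we get {p}; from <H>::=λ we get {λ}. So FIRST(<H>) = {λ, p}.
FIRST(<S>): from <S>::=<H> <N> s we get {p, r, s}; from <S>::=λ we get {λ}. So FIRST(<S>) = {λ, p, r, s}.
FIRST(<N>): from <N>::=p we get {p}; from <N>::=<S> r we get {p, r, s}; from <N>::=λ we get {λ}. So FIRST(<N>) = {λ, p, r, s}.
FOLLOW(<S>) includes $ since <S> is the start symbol.
FOLLOW(<S>): in <H>::=p <S> r <H>, <S> is followed by r <H> with FIRST {r}; in <N>::=<S> r, <S> is followed by r with FIRST {r}. Thus FOLLOW(<S>) = {$, r}.
FOLLOW(<H>): in <S>::=<H> <N> s, <H> is followed by <N> s with FIRST {p, r, s}; in <H>::=p <S> r <H>, the suffix after <H> is empty (adds nothing new). Thus FOLLOW(<H>) = {p, r, s}.
FOLLOW(<N>): in <S>::=<H> <N> s, <N> is followed by s with FIRST {s}. Thus FOLLOW(<N>) = {s}.

{p, r, s}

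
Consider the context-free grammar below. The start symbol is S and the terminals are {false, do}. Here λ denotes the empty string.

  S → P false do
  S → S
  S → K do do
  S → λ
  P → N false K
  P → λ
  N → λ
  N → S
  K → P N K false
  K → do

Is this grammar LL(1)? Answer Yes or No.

No

FIRST(S) = {λ, do, false}
FIRST(P) = {λ, do, false}
FIRST(N) = {λ, do, false}
FIRST(K) = {do, false}
FOLLOW(S) = {$, do, false}
FOLLOW(P) = {do, false}
FOLLOW(N) = {do, false}
FOLLOW(K) = {do, false}
Cell M[K, do] receives both K → P N K false and K → do — the grammar is not LL(1).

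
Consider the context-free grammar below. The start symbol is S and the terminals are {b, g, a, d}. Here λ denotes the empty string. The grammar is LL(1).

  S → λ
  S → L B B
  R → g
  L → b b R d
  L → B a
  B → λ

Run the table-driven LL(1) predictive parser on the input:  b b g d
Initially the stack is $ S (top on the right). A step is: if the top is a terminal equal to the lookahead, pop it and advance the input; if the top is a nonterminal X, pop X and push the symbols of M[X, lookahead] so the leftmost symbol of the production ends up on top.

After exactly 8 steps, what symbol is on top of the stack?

     Stack          Input      Action
  1  $ S            b b g d $  expand S → L B B
  2  $ B B L        b b g d $  expand L → b b R d
  3  $ B B d R b b  b b g d $  match b
  4  $ B B d R b    b g d $    match b
  5  $ B B d R      g d $      expand R → g
  6  $ B B d g      g d $      match g
  7  $ B B d        d $        match d
  8  $ B B          $          expand B → λ
Stack after step 8: $ B (top = B).

B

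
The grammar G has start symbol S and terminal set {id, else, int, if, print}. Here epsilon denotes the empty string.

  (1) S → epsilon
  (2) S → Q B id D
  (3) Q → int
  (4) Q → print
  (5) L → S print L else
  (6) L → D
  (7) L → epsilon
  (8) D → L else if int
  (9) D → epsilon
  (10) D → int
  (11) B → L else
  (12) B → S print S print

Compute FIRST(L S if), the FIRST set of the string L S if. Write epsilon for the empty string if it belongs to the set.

FIRST(Q) = {int, print}
FIRST(S) = {epsilon, int, print}  (via Q B id D)
FIRST(L) = {epsilon, else, int, print}  (via S print L else, D)
FIRST(D) = {epsilon, else, int, print}  (via L else if int)
FIRST(B) = {else, int, print}  (via L else, S print S print)
FIRST(L S if): take FIRST of each symbol in turn, carrying on past any symbol whose FIRST contains epsilon; result {else, if, int, print}.

{else, if, int, print}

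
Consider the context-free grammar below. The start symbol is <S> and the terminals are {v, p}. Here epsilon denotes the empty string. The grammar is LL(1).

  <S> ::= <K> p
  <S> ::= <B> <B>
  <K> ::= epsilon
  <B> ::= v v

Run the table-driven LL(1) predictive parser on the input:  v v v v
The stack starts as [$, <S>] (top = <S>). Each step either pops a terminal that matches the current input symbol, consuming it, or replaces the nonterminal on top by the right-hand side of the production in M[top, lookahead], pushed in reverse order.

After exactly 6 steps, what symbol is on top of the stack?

v

step 1: stack=$ <S>  input=v v v v $  — expand <S> ::= <B> <B>
step 2: stack=$ <B> <B>  input=v v v v $  — expand <B> ::= v v
step 3: stack=$ <B> v v  input=v v v v $  — match v
step 4: stack=$ <B> v  input=v v v $  — match v
step 5: stack=$ <B>  input=v v $  — expand <B> ::= v v
step 6: stack=$ v v  input=v v $  — match v
Stack after step 6: $ v (top = v).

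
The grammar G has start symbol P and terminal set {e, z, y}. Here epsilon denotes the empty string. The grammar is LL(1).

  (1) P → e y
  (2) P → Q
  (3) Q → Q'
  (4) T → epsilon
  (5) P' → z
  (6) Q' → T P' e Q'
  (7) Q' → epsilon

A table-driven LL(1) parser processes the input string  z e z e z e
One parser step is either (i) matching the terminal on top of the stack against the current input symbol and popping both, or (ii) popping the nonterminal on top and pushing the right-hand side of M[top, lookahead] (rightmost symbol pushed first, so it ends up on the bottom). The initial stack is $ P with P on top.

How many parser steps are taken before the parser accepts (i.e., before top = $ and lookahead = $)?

step 1: stack=$ P  input=z e z e z e $  — expand P → Q
step 2: stack=$ Q  input=z e z e z e $  — expand Q → Q'
step 3: stack=$ Q'  input=z e z e z e $  — expand Q' → T P' e Q'
step 4: stack=$ Q' e P' T  input=z e z e z e $  — expand T → epsilon
step 5: stack=$ Q' e P'  input=z e z e z e $  — expand P' → z
step 6: stack=$ Q' e z  input=z e z e z e $  — match z
step 7: stack=$ Q' e  input=e z e z e $  — match e
step 8: stack=$ Q'  input=z e z e $  — expand Q' → T P' e Q'
step 9: stack=$ Q' e P' T  input=z e z e $  — expand T → epsilon
step 10: stack=$ Q' e P'  input=z e z e $  — expand P' → z
step 11: stack=$ Q' e z  input=z e z e $  — match z
step 12: stack=$ Q' e  input=e z e $  — match e
step 13: stack=$ Q'  input=z e $  — expand Q' → T P' e Q'
step 14: stack=$ Q' e P' T  input=z e $  — expand T → epsilon
step 15: stack=$ Q' e P'  input=z e $  — expand P' → z
step 16: stack=$ Q' e z  input=z e $  — match z
step 17: stack=$ Q' e  input=e $  — match e
step 18: stack=$ Q'  input=$  — expand Q' → epsilon
Accept reached after 18 steps.

18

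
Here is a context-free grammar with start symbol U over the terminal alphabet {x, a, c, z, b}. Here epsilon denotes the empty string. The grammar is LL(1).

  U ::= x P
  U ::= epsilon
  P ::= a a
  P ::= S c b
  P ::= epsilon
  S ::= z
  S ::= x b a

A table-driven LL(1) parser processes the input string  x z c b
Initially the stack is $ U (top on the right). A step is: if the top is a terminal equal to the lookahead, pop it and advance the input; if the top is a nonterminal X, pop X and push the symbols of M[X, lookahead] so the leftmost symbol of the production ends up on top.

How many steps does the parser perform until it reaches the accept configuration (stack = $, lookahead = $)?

     Stack    Input      Action
  1  $ U      x z c b $  expand U ::= x P
  2  $ P x    x z c b $  match x
  3  $ P      z c b $    expand P ::= S c b
  4  $ b c S  z c b $    expand S ::= z
  5  $ b c z  z c b $    match z
  6  $ b c    c b $      match c
  7  $ b      b $        match b
Accept reached after 7 steps.

7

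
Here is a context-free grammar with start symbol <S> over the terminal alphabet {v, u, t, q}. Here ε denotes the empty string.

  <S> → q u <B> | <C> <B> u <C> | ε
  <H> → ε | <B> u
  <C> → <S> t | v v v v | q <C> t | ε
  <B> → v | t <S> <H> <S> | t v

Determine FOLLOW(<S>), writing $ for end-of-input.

FIRST(<B>) = {t, v}
FIRST(<H>) = {ε, t, v}  (via <B> u)
FIRST(<S>) = {ε, q, t, v}  (via <C> <B> u <C>)
FIRST(<C>) = {ε, q, t, v}  (via <S> t)
FOLLOW(<S>) includes $ since <S> is the start symbol.
FOLLOW(<S>): in <C>→<S> t, <S> is followed by t with FIRST {t}; in <B>→t <S> <H> <S> (occurrence 1), <S> is followed by <H> <S> with FIRST {ε, q, t, v}; in <B>→t <S> <H> <S> (occurrence 1), the suffix after <S> is nullable, so FOLLOW(<S>) ⊇ FOLLOW(<B>) = {$, q, t, u, v}; in <B>→t <S> <H> <S> (occurrence 2), the suffix after <S> is empty, so FOLLOW(<S>) ⊇ FOLLOW(<B>) = {$, q, t, u, v}. Thus FOLLOW(<S>) = {$, q, t, u, v}.
FOLLOW(<C>): in <S>→<C> <B> u <C> (occurrence 1), <C> is followed by <B> u <C> with FIRST {t, v}; in <S>→<C> <B> u <C> (occurrence 2), the suffix after <C> is empty, so FOLLOW(<C>) ⊇ FOLLOW(<S>) = {$, q, t, u, v}; in <C>→q <C> t, <C> is followed by t with FIRST {t}. Thus FOLLOW(<C>) = {$, q, t, u, v}.
FOLLOW(<B>): in <S>→q u <B>, the suffix after <B> is empty, so FOLLOW(<B>) ⊇ FOLLOW(<S>) = {$, q, t, u, v}; in <S>→<C> <B> u <C>, <B> is followed by u <C> with FIRST {u}; in <H>→<B> u, <B> is followed by u with FIRST {u}. Thus FOLLOW(<B>) = {$, q, t, u, v}.
FOLLOW(<H>): in <B>→t <S> <H> <S>, <H> is followed by <S> with FIRST {ε, q, t, v}; in <B>→t <S> <H> <S>, the suffix after <H> is nullable, so FOLLOW(<H>) ⊇ FOLLOW(<B>) = {$, q, t, u, v}. Thus FOLLOW(<H>) = {$, q, t, u, v}.

{$, q, t, u, v}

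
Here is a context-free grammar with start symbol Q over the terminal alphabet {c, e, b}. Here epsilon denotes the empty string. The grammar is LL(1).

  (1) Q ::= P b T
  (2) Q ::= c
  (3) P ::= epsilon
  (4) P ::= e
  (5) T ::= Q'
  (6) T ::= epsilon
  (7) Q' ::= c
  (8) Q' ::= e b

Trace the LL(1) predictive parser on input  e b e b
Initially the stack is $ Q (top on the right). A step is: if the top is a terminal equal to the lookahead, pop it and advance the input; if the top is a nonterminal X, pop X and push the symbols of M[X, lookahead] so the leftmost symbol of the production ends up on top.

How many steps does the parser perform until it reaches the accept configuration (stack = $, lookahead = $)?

     Stack    Input      Action
  1  $ Q      e b e b $  expand Q ::= P b T
  2  $ T b P  e b e b $  expand P ::= e
  3  $ T b e  e b e b $  match e
  4  $ T b    b e b $    match b
  5  $ T      e b $      expand T ::= Q'
  6  $ Q'     e b $      expand Q' ::= e b
  7  $ b e    e b $      match e
  8  $ b      b $        match b
Accept reached after 8 steps.

8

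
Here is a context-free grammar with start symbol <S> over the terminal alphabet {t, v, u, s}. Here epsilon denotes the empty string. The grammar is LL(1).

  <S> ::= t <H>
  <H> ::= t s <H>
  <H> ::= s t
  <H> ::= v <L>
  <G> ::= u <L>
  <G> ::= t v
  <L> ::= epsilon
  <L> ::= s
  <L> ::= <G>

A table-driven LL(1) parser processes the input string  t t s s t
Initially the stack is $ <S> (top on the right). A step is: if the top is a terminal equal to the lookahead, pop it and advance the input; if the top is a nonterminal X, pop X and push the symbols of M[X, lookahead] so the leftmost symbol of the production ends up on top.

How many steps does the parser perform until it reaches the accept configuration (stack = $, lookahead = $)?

8

step 1: stack=$ <S>  input=t t s s t $  — expand <S> ::= t <H>
step 2: stack=$ <H> t  input=t t s s t $  — match t
step 3: stack=$ <H>  input=t s s t $  — expand <H> ::= t s <H>
step 4: stack=$ <H> s t  input=t s s t $  — match t
step 5: stack=$ <H> s  input=s s t $  — match s
step 6: stack=$ <H>  input=s t $  — expand <H> ::= s t
step 7: stack=$ t s  input=s t $  — match s
step 8: stack=$ t  input=t $  — match t
Accept reached after 8 steps.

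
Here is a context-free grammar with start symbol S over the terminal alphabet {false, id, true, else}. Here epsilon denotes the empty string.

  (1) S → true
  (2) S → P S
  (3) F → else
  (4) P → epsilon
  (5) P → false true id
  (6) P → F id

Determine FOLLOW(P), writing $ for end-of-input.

FIRST(F) = {else}
FIRST(P) = {epsilon, else, false}  (via F id)
FIRST(S) = {else, false, true}  (via P S)
FOLLOW(S) includes $ since S is the start symbol.
FOLLOW(S): in S→P S, the suffix after S is empty (adds nothing new). Thus FOLLOW(S) = {$}.
FOLLOW(F): in P→F id, F is followed by id with FIRST {id}. Thus FOLLOW(F) = {id}.
FOLLOW(P): in S→P S, P is followed by S with FIRST {else, false, true}. Thus FOLLOW(P) = {else, false, true}.

{else, false, true}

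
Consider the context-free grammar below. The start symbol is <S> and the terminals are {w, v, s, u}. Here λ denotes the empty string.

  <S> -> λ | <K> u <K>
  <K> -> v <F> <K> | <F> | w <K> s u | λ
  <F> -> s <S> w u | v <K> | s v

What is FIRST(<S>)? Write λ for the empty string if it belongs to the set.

FIRST(<F>): from <F>->s <S> w u we get {s}; from <F>->v <K> we get {v}; from <F>->s v we get {s}. So FIRST(<F>) = {s, v}.
FIRST(<K>): from <K>->v <F> <K> we get {v}; from <K>-><F> we get {s, v}; from <K>->w <K> s u we get {w}; from <K>->λ we get {λ}. So FIRST(<K>) = {λ, s, v, w}.
FIRST(<S>): from <S>->λ we get {λ}; from <S>-><K> u <K> we get {s, u, v, w}. So FIRST(<S>) = {λ, s, u, v, w}.

{λ, s, u, v, w}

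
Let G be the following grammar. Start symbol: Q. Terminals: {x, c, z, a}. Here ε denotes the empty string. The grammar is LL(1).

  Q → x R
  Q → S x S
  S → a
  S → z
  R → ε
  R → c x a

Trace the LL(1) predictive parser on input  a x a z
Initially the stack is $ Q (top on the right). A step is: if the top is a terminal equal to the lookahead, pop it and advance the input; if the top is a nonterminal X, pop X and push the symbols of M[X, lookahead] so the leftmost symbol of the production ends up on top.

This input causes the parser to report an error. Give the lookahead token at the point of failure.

z

step 1: stack=$ Q  input=a x a z $  — expand Q → S x S
step 2: stack=$ S x S  input=a x a z $  — expand S → a
step 3: stack=$ S x a  input=a x a z $  — match a
step 4: stack=$ S x  input=x a z $  — match x
step 5: stack=$ S  input=a z $  — expand S → a
step 6: stack=$ a  input=a z $  — match a
step 7: stack=$  input=z $  — error: stack empty but input remains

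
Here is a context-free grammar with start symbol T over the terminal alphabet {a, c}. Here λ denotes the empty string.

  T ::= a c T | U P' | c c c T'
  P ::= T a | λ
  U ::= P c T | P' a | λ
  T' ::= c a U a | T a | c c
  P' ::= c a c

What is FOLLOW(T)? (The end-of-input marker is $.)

{$, a, c}

FIRST(P'): from P'::=c a c we get {c}. So FIRST(P') = {c}.
FIRST(T): from T::=a c T we get {a}; from T::=U P' we get {a, c}; from T::=c c c T' we get {c}. So FIRST(T) = {a, c}.
FIRST(P): from P::=T a we get {a, c}; from P::=λ we get {λ}. So FIRST(P) = {λ, a, c}.
FIRST(T'): from T'::=c a U a we get {c}; from T'::=T a we get {a, c}; from T'::=c c we get {c}. So FIRST(T') = {a, c}.
FIRST(U): from U::=P c T we get {a, c}; from U::=P' a we get {c}; from U::=λ we get {λ}. So FIRST(U) = {λ, a, c}.
FOLLOW(T) includes $ since T is the start symbol.
FOLLOW(P): in U::=P c T, P is followed by c T with FIRST {c}. Thus FOLLOW(P) = {c}.
FOLLOW(U): in T::=U P', U is followed by P' with FIRST {c}; in T'::=c a U a, U is followed by a with FIRST {a}. Thus FOLLOW(U) = {a, c}.
FOLLOW(T): in T::=a c T, the suffix after T is empty (adds nothing new); in P::=T a, T is followed by a with FIRST {a}; in U::=P c T, the suffix after T is empty, so FOLLOW(T) ⊇ FOLLOW(U) = {a, c}; in T'::=T a, T is followed by a with FIRST {a}. Thus FOLLOW(T) = {$, a, c}.
FOLLOW(T'): in T::=c c c T', the suffix after T' is empty, so FOLLOW(T') ⊇ FOLLOW(T) = {$, a, c}. Thus FOLLOW(T') = {$, a, c}.
FOLLOW(P'): in T::=U P', the suffix after P' is empty, so FOLLOW(P') ⊇ FOLLOW(T) = {$, a, c}; in U::=P' a, P' is followed by a with FIRST {a}. Thus FOLLOW(P') = {$, a, c}.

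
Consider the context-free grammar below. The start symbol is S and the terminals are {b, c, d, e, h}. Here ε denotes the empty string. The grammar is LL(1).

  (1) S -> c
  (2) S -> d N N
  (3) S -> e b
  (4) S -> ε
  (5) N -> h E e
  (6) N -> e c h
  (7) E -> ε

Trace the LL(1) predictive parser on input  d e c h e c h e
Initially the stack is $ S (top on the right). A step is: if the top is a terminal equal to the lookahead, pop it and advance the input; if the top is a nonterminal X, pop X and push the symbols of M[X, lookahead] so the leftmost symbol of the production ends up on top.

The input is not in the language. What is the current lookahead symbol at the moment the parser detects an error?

      Stack      Input              Action
   1  $ S        d e c h e c h e $  expand S -> d N N
   2  $ N N d    d e c h e c h e $  match d
   3  $ N N      e c h e c h e $    expand N -> e c h
   4  $ N h c e  e c h e c h e $    match e
   5  $ N h c    c h e c h e $      match c
   6  $ N h      h e c h e $        match h
   7  $ N        e c h e $          expand N -> e c h
   8  $ h c e    e c h e $          match e
   9  $ h c      c h e $            match c
  10  $ h        h e $              match h
  11  $          e $                error: stack empty but input remains

e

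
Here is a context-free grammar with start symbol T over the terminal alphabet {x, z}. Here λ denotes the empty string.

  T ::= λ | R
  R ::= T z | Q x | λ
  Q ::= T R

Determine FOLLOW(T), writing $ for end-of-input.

{$, x, z}

FIRST(T): from T::=λ we get {λ}; from T::=R we get {λ, x, z}. So FIRST(T) = {λ, x, z}.
FIRST(R): from R::=T z we get {x, z}; from R::=Q x we get {x, z}; from R::=λ we get {λ}. So FIRST(R) = {λ, x, z}.
FIRST(Q): from Q::=T R we get {λ, x, z}. So FIRST(Q) = {λ, x, z}.
FOLLOW(T) includes $ since T is the start symbol.
FOLLOW(Q): in R::=Q x, Q is followed by x with FIRST {x}. Thus FOLLOW(Q) = {x}.
FOLLOW(T): in R::=T z, T is followed by z with FIRST {z}; in Q::=T R, T is followed by R with FIRST {λ, x, z}; in Q::=T R, the suffix after T is nullable, so FOLLOW(T) ⊇ FOLLOW(Q) = {x}. Thus FOLLOW(T) = {$, x, z}.
FOLLOW(R): in T::=R, the suffix after R is empty, so FOLLOW(R) ⊇ FOLLOW(T) = {$, x, z}; in Q::=T R, the suffix after R is empty, so FOLLOW(R) ⊇ FOLLOW(Q) = {x}. Thus FOLLOW(R) = {$, x, z}.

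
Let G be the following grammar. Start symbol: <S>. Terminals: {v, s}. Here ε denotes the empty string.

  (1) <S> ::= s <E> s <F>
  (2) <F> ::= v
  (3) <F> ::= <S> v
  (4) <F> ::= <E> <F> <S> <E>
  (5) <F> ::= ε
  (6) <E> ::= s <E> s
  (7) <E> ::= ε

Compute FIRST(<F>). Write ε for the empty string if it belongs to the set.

FIRST(<S>) = {s}
FIRST(<E>) = {ε, s}
FIRST(<F>) = {ε, s, v}  (via <S> v, <E> <F> <S> <E>)

{ε, s, v}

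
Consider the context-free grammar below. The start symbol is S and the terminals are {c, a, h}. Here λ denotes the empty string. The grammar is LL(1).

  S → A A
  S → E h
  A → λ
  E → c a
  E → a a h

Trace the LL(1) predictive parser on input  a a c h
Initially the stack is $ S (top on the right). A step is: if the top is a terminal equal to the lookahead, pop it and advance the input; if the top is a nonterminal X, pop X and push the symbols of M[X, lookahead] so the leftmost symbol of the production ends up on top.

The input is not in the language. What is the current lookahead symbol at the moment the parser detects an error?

c

step 1: stack=$ S  input=a a c h $  — expand S → E h
step 2: stack=$ h E  input=a a c h $  — expand E → a a h
step 3: stack=$ h h a a  input=a a c h $  — match a
step 4: stack=$ h h a  input=a c h $  — match a
step 5: stack=$ h h  input=c h $  — error: top is terminal h but lookahead is c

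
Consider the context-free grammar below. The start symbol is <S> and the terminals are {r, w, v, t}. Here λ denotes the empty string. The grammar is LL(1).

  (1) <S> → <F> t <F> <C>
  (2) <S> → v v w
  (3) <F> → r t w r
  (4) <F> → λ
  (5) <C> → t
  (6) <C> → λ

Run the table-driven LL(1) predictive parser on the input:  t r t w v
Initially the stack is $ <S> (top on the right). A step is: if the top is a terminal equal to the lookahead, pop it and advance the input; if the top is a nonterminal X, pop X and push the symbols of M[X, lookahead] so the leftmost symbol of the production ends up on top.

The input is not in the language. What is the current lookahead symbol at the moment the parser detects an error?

step 1: stack=$ <S>  input=t r t w v $  — expand <S> → <F> t <F> <C>
step 2: stack=$ <C> <F> t <F>  input=t r t w v $  — expand <F> → λ
step 3: stack=$ <C> <F> t  input=t r t w v $  — match t
step 4: stack=$ <C> <F>  input=r t w v $  — expand <F> → r t w r
step 5: stack=$ <C> r w t r  input=r t w v $  — match r
step 6: stack=$ <C> r w t  input=t w v $  — match t
step 7: stack=$ <C> r w  input=w v $  — match w
step 8: stack=$ <C> r  input=v $  — error: top is terminal r but lookahead is v

v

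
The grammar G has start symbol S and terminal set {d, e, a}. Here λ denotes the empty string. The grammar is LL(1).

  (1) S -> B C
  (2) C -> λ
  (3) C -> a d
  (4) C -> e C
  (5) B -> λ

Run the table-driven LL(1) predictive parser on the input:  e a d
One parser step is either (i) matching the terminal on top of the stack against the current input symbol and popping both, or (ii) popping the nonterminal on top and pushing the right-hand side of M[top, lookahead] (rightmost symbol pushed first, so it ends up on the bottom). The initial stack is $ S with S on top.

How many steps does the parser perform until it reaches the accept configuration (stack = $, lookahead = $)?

step 1: stack=$ S  input=e a d $  — expand S -> B C
step 2: stack=$ C B  input=e a d $  — expand B -> λ
step 3: stack=$ C  input=e a d $  — expand C -> e C
step 4: stack=$ C e  input=e a d $  — match e
step 5: stack=$ C  input=a d $  — expand C -> a d
step 6: stack=$ d a  input=a d $  — match a
step 7: stack=$ d  input=d $  — match d
Accept reached after 7 steps.

7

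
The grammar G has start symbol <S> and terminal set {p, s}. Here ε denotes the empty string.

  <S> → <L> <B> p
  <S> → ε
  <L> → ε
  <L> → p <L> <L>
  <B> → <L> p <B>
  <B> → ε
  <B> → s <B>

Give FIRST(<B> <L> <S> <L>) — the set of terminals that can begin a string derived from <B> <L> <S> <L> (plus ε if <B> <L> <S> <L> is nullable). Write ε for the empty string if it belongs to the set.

{ε, p, s}

FIRST(<L>) = {ε, p}
FIRST(<B>) = {ε, p, s}  (via <L> p <B>)
FIRST(<S>) = {ε, p, s}  (via <L> <B> p)
FIRST(<B> <L> <S> <L>): take FIRST of each symbol in turn, carrying on past any symbol whose FIRST contains ε; result {ε, p, s}.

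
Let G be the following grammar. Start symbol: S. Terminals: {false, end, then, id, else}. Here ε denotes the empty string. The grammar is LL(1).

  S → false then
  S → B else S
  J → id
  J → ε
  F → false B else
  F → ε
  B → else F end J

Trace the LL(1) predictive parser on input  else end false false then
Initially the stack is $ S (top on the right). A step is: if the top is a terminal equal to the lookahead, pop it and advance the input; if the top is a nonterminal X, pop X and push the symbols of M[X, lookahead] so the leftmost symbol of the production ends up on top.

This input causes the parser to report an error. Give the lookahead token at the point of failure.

     Stack                  Input                        Action
  1  $ S                    else end false false then $  expand S → B else S
  2  $ S else B             else end false false then $  expand B → else F end J
  3  $ S else J end F else  else end false false then $  match else
  4  $ S else J end F       end false false then $       expand F → ε
  5  $ S else J end         end false false then $       match end
  6  $ S else J             false false then $           error: M[J, false] is empty

false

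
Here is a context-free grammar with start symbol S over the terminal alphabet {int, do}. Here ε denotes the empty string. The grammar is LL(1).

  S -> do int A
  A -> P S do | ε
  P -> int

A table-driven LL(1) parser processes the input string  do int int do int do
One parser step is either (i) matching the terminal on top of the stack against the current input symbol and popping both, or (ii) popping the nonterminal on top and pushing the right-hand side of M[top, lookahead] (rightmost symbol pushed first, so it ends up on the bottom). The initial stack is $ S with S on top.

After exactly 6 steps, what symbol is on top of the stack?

step 1: stack=$ S  input=do int int do int do $  — expand S -> do int A
step 2: stack=$ A int do  input=do int int do int do $  — match do
step 3: stack=$ A int  input=int int do int do $  — match int
step 4: stack=$ A  input=int do int do $  — expand A -> P S do
step 5: stack=$ do S P  input=int do int do $  — expand P -> int
step 6: stack=$ do S int  input=int do int do $  — match int
Stack after step 6: $ do S (top = S).

S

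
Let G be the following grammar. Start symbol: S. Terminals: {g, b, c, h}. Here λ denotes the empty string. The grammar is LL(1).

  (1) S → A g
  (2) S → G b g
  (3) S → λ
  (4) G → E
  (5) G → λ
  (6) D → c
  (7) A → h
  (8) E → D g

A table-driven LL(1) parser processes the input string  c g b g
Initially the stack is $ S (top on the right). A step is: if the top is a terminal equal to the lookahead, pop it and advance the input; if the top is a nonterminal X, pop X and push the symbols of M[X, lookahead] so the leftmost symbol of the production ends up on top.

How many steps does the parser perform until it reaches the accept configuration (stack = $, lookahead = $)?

8

     Stack      Input      Action
  1  $ S        c g b g $  expand S → G b g
  2  $ g b G    c g b g $  expand G → E
  3  $ g b E    c g b g $  expand E → D g
  4  $ g b g D  c g b g $  expand D → c
  5  $ g b g c  c g b g $  match c
  6  $ g b g    g b g $    match g
  7  $ g b      b g $      match b
  8  $ g        g $        match g
Accept reached after 8 steps.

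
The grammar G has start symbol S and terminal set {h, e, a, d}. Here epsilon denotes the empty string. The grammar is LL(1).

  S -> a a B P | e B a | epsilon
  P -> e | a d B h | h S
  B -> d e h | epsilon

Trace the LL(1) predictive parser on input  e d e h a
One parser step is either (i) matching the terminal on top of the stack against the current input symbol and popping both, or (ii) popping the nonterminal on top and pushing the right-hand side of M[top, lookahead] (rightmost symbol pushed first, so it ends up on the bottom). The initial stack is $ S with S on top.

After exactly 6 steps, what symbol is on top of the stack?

     Stack      Input        Action
  1  $ S        e d e h a $  expand S -> e B a
  2  $ a B e    e d e h a $  match e
  3  $ a B      d e h a $    expand B -> d e h
  4  $ a h e d  d e h a $    match d
  5  $ a h e    e h a $      match e
  6  $ a h      h a $        match h
Stack after step 6: $ a (top = a).

a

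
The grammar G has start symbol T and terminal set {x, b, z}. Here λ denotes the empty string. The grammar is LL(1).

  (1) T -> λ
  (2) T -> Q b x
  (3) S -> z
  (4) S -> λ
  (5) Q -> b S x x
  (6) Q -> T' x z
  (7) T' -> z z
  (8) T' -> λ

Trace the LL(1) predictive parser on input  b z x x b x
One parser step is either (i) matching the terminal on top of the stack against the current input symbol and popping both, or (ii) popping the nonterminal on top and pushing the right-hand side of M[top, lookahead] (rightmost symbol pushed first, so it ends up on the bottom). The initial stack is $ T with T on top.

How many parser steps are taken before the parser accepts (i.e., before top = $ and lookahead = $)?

9

step 1: stack=$ T  input=b z x x b x $  — expand T -> Q b x
step 2: stack=$ x b Q  input=b z x x b x $  — expand Q -> b S x x
step 3: stack=$ x b x x S b  input=b z x x b x $  — match b
step 4: stack=$ x b x x S  input=z x x b x $  — expand S -> z
step 5: stack=$ x b x x z  input=z x x b x $  — match z
step 6: stack=$ x b x x  input=x x b x $  — match x
step 7: stack=$ x b x  input=x b x $  — match x
step 8: stack=$ x b  input=b x $  — match b
step 9: stack=$ x  input=x $  — match x
Accept reached after 9 steps.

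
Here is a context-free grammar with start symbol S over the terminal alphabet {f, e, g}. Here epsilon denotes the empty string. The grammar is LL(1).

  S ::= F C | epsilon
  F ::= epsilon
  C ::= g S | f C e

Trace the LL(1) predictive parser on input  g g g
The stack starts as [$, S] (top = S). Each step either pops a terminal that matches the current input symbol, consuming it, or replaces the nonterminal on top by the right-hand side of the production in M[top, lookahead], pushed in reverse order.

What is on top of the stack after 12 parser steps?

S

step 1: stack=$ S  input=g g g $  — expand S ::= F C
step 2: stack=$ C F  input=g g g $  — expand F ::= epsilon
step 3: stack=$ C  input=g g g $  — expand C ::= g S
step 4: stack=$ S g  input=g g g $  — match g
step 5: stack=$ S  input=g g $  — expand S ::= F C
step 6: stack=$ C F  input=g g $  — expand F ::= epsilon
step 7: stack=$ C  input=g g $  — expand C ::= g S
step 8: stack=$ S g  input=g g $  — match g
step 9: stack=$ S  input=g $  — expand S ::= F C
step 10: stack=$ C F  input=g $  — expand F ::= epsilon
step 11: stack=$ C  input=g $  — expand C ::= g S
step 12: stack=$ S g  input=g $  — match g
Stack after step 12: $ S (top = S).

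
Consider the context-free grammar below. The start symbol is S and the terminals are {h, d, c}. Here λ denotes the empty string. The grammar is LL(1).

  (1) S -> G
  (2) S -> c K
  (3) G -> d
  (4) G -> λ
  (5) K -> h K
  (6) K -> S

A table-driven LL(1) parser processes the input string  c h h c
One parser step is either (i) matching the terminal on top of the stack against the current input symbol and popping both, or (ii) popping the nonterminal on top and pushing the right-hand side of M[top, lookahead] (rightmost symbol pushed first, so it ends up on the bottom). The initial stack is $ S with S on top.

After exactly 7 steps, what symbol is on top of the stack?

step 1: stack=$ S  input=c h h c $  — expand S -> c K
step 2: stack=$ K c  input=c h h c $  — match c
step 3: stack=$ K  input=h h c $  — expand K -> h K
step 4: stack=$ K h  input=h h c $  — match h
step 5: stack=$ K  input=h c $  — expand K -> h K
step 6: stack=$ K h  input=h c $  — match h
step 7: stack=$ K  input=c $  — expand K -> S
Stack after step 7: $ S (top = S).

S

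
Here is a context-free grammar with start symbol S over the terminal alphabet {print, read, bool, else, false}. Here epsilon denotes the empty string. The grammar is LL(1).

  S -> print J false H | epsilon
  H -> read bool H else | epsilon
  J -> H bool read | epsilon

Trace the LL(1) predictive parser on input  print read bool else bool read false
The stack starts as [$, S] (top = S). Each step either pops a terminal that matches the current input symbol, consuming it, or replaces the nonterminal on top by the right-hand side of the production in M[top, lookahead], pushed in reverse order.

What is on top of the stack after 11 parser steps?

H

      Stack                                 Input                                   Action
   1  $ S                                   print read bool else bool read false $  expand S -> print J false H
   2  $ H false J print                     print read bool else bool read false $  match print
   3  $ H false J                           read bool else bool read false $        expand J -> H bool read
   4  $ H false read bool H                 read bool else bool read false $        expand H -> read bool H else
   5  $ H false read bool else H bool read  read bool else bool read false $        match read
   6  $ H false read bool else H bool       bool else bool read false $             match bool
   7  $ H false read bool else H            else bool read false $                  expand H -> epsilon
   8  $ H false read bool else              else bool read false $                  match else
   9  $ H false read bool                   bool read false $                       match bool
  10  $ H false read                        read false $                            match read
  11  $ H false                             false $                                 match false
Stack after step 11: $ H (top = H).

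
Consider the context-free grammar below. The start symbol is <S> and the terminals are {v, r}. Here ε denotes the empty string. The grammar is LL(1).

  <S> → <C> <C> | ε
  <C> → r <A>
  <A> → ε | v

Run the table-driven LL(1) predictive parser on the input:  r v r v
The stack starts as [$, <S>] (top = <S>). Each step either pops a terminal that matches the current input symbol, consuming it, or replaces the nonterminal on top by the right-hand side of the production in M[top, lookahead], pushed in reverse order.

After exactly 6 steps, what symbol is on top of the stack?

     Stack        Input      Action
  1  $ <S>        r v r v $  expand <S> → <C> <C>
  2  $ <C> <C>    r v r v $  expand <C> → r <A>
  3  $ <C> <A> r  r v r v $  match r
  4  $ <C> <A>    v r v $    expand <A> → v
  5  $ <C> v      v r v $    match v
  6  $ <C>        r v $      expand <C> → r <A>
Stack after step 6: $ <A> r (top = r).

r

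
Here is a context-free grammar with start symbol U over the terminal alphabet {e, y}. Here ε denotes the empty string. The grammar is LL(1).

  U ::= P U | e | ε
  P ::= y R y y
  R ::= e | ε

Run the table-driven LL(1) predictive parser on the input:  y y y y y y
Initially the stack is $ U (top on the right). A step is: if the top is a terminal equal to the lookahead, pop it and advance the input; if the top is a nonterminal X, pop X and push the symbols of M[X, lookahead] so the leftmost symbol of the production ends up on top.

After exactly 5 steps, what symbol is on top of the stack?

step 1: stack=$ U  input=y y y y y y $  — expand U ::= P U
step 2: stack=$ U P  input=y y y y y y $  — expand P ::= y R y y
step 3: stack=$ U y y R y  input=y y y y y y $  — match y
step 4: stack=$ U y y R  input=y y y y y $  — expand R ::= ε
step 5: stack=$ U y y  input=y y y y y $  — match y
Stack after step 5: $ U y (top = y).

y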